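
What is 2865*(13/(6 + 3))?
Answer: 12415/3 ≈ 4138.3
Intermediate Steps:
2865*(13/(6 + 3)) = 2865*(13/9) = 12415/3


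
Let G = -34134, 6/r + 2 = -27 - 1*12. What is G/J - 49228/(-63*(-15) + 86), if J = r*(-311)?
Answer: -255789627/320641 ≈ -797.74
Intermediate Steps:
r = -6/41 (r = 6/(-2 + (-27 - 1*12)) = 6/(-2 + (-27 - 12)) = 6/(-2 - 39) = 6/(-41) = 6*(-1/41) = -6/41 ≈ -0.14634)
J = 1866/41 (J = -6/41*(-311) = 1866/41 ≈ 45.512)
G/J - 49228/(-63*(-15) + 86) = -34134/1866/41 - 49228/(-63*(-15) + 86) = -34134*41/1866 - 49228/(945 + 86) = -233249/311 - 49228/1031 = -255789627/320641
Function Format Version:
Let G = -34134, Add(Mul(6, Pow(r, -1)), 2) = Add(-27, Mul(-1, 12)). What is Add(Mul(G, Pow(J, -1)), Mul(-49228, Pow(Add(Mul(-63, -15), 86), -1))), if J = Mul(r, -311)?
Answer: Rational(-255789627, 320641) ≈ -797.74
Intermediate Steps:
r = Rational(-6, 41) (r = Mul(6, Pow(Add(-2, Add(-27, Mul(-1, 12))), -1)) = Mul(6, Pow(Add(-2, Add(-27, -12)), -1)) = Mul(6, Pow(Add(-2, -39), -1)) = Mul(6, Pow(-41, -1)) = Mul(6, Rational(-1, 41)) = Rational(-6, 41) ≈ -0.14634)
J = Rational(1866, 41) (J = Mul(Rational(-6, 41), -311) = Rational(1866, 41) ≈ 45.512)
Add(Mul(G, Pow(J, -1)), Mul(-49228, Pow(Add(Mul(-63, -15), 86), -1))) = Add(Mul(-34134, Pow(Rational(1866, 41), -1)), Mul(-49228, Pow(Add(Mul(-63, -15), 86), -1))) = Add(Mul(-34134, Rational(41, 1866)), Mul(-49228, Pow(Add(945, 86), -1))) = Add(Rational(-233249, 311), Mul(-49228, Pow(1031, -1))) = Add(Rational(-233249, 311), Mul(-49228, Rational(1, 1031))) = Add(Rational(-233249, 311), Rational(-49228, 1031)) = Rational(-255789627, 320641)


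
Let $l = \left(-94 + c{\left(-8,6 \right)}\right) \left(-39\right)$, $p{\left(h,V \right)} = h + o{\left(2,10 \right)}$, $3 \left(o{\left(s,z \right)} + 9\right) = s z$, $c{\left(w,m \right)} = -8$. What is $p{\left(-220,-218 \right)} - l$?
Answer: $- \frac{12601}{3} \approx -4200.3$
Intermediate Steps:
$o{\left(s,z \right)} = -9 + \frac{s z}{3}$
$p{\left(h,V \right)} = - \frac{7}{3} + h$ ($p{\left(h,V \right)} = h - \left(9 - \frac{20}{3}\right) = h + \left(-9 + \frac{20}{3}\right) = h - \frac{7}{3} = - \frac{7}{3} + h$)
$l = 3978$ ($l = \left(-94 - 8\right) \left(-39\right) = \left(-102\right) \left(-39\right) = 3978$)
$p{\left(-220,-218 \right)} - l = \left(- \frac{7}{3} - 220\right) - 3978 = - \frac{667}{3} - 3978 = - \frac{12601}{3}$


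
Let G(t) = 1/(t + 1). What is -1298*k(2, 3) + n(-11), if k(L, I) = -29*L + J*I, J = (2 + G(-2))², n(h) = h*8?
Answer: 71302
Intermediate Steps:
n(h) = 8*h
G(t) = 1/(1 + t)
J = 1 (J = (2 + 1/(1 - 2))² = (2 + 1/(-1))² = (2 - 1)² = 1² = 1)
k(L, I) = I - 29*L (k(L, I) = -29*L + 1*I = -29*L + I = I - 29*L)
-1298*k(2, 3) + n(-11) = -1298*(3 - 29*2) + 8*(-11) = -1298*(3 - 58) - 88 = -1298*(-55) - 88 = 71390 - 88 = 71302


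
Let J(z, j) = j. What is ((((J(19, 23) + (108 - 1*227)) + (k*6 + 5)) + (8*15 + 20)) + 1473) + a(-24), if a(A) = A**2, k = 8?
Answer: 2146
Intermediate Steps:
((((J(19, 23) + (108 - 1*227)) + (k*6 + 5)) + (8*15 + 20)) + 1473) + a(-24) = ((((23 + (108 - 1*227)) + (8*6 + 5)) + (8*15 + 20)) + 1473) + (-24)**2 = ((((23 + (108 - 227)) + (48 + 5)) + (120 + 20)) + 1473) + 576 = ((((23 - 119) + 53) + 140) + 1473) + 576 = (((-96 + 53) + 140) + 1473) + 576 = ((-43 + 140) + 1473) + 576 = (97 + 1473) + 576 = 1570 + 576 = 2146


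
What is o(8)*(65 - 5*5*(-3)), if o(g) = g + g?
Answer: 2240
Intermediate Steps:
o(g) = 2*g
o(8)*(65 - 5*5*(-3)) = (2*8)*(65 - 5*5*(-3)) = 16*(65 - 25*(-3)) = 16*(65 + 75) = 16*140 = 2240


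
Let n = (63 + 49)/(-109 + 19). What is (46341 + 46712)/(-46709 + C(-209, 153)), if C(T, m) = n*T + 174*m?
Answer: -4187385/892211 ≈ -4.6933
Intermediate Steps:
n = -56/45 (n = 112/(-90) = 112*(-1/90) = -56/45 ≈ -1.2444)
C(T, m) = 174*m - 56*T/45 (C(T, m) = -56*T/45 + 174*m = 174*m - 56*T/45)
(46341 + 46712)/(-46709 + C(-209, 153)) = (46341 + 46712)/(-46709 + (174*153 - 56/45*(-209))) = 93053/(-46709 + (26622 + 11704/45)) = 93053/(-46709 + 1209694/45) = 93053/(-892211/45) = 93053*(-45/892211) = -4187385/892211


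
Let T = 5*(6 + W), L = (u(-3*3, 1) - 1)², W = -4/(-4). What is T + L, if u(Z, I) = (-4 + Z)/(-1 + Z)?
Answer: 3509/100 ≈ 35.090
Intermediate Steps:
u(Z, I) = (-4 + Z)/(-1 + Z)
W = 1 (W = -4*(-¼) = 1)
L = 9/100 (L = ((-4 - 3*3)/(-1 - 3*3) - 1)² = ((-4 - 9)/(-1 - 9) - 1)² = (-13/(-10) - 1)² = (-⅒*(-13) - 1)² = (13/10 - 1)² = (3/10)² = 9/100 ≈ 0.090000)
T = 35 (T = 5*(6 + 1) = 5*7 = 35)
T + L = 35 + 9/100 = 3509/100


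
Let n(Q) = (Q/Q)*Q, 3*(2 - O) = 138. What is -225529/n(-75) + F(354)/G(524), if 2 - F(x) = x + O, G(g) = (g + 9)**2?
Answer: 64070284981/21306675 ≈ 3007.1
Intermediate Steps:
G(g) = (9 + g)**2
O = -44 (O = 2 - 1/3*138 = 2 - 46 = -44)
n(Q) = Q (n(Q) = 1*Q = Q)
F(x) = 46 - x (F(x) = 2 - (x - 44) = 2 - (-44 + x) = 2 + (44 - x) = 46 - x)
-225529/n(-75) + F(354)/G(524) = -225529/(-75) + (46 - 1*354)/((9 + 524)**2) = -225529*(-1/75) + (46 - 354)/(533**2) = 225529/75 - 308/284089 = 64070284981/21306675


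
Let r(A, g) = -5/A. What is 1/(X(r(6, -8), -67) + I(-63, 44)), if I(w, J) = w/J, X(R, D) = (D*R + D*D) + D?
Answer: 132/590885 ≈ 0.00022339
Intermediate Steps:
X(R, D) = D + D² + D*R (X(R, D) = (D*R + D²) + D = (D² + D*R) + D = D + D² + D*R)
1/(X(r(6, -8), -67) + I(-63, 44)) = 1/(-67*(1 - 67 - 5/6) - 63/44) = 1/(-67*(1 - 67 - 5*⅙) - 63*1/44) = 1/(-67*(1 - 67 - ⅚) - 63/44) = 1/(-67*(-401/6) - 63/44) = 1/(26867/6 - 63/44) = 1/(590885/132) = 132/590885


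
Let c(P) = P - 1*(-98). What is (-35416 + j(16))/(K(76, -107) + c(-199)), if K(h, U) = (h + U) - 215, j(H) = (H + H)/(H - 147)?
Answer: 4639528/45457 ≈ 102.06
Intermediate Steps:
j(H) = 2*H/(-147 + H) (j(H) = (2*H)/(-147 + H) = 2*H/(-147 + H))
K(h, U) = -215 + U + h (K(h, U) = (U + h) - 215 = -215 + U + h)
c(P) = 98 + P (c(P) = P + 98 = 98 + P)
(-35416 + j(16))/(K(76, -107) + c(-199)) = (-35416 + 2*16/(-147 + 16))/((-215 - 107 + 76) + (98 - 199)) = (-35416 + 2*16/(-131))/(-246 - 101) = (-35416 + 2*16*(-1/131))/(-347) = (-35416 - 32/131)*(-1/347) = -4639528/131*(-1/347) = 4639528/45457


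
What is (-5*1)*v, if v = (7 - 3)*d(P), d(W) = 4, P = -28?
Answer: -80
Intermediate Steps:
v = 16 (v = (7 - 3)*4 = 4*4 = 16)
(-5*1)*v = -5*1*16 = -5*16 = -80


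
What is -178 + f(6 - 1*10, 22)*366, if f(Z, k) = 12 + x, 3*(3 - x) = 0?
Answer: 5312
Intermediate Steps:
x = 3 (x = 3 - ⅓*0 = 3 + 0 = 3)
f(Z, k) = 15 (f(Z, k) = 12 + 3 = 15)
-178 + f(6 - 1*10, 22)*366 = -178 + 15*366 = -178 + 5490 = 5312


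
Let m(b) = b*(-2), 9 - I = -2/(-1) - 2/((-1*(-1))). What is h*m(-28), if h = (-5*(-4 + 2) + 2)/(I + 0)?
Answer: 224/3 ≈ 74.667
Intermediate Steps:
I = 9 (I = 9 - (-2/(-1) - 2/((-1*(-1)))) = 9 - (-2*(-1) - 2/1) = 9 - (2 - 2*1) = 9 - (2 - 2) = 9 - 1*0 = 9 + 0 = 9)
h = 4/3 (h = (-5*(-4 + 2) + 2)/(9 + 0) = (-5*(-2) + 2)/9 = (10 + 2)*(⅑) = 12*(⅑) = 4/3 ≈ 1.3333)
m(b) = -2*b
h*m(-28) = 4*(-2*(-28))/3 = (4/3)*56 = 224/3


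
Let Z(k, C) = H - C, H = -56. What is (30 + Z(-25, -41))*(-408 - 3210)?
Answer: -54270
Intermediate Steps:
Z(k, C) = -56 - C
(30 + Z(-25, -41))*(-408 - 3210) = (30 + (-56 - 1*(-41)))*(-408 - 3210) = (30 + (-56 + 41))*(-3618) = (30 - 15)*(-3618) = 15*(-3618) = -54270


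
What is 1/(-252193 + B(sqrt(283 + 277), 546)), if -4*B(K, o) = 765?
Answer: -4/1009537 ≈ -3.9622e-6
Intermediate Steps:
B(K, o) = -765/4 (B(K, o) = -1/4*765 = -765/4)
1/(-252193 + B(sqrt(283 + 277), 546)) = 1/(-252193 - 765/4) = 1/(-1009537/4) = -4/1009537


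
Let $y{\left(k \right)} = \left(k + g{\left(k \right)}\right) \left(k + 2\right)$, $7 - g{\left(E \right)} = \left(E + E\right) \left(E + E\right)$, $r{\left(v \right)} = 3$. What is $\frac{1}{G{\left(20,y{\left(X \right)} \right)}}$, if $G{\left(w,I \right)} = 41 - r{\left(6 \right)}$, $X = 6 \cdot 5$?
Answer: $\frac{1}{38} \approx 0.026316$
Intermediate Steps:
$X = 30$
$g{\left(E \right)} = 7 - 4 E^{2}$ ($g{\left(E \right)} = 7 - \left(E + E\right) \left(E + E\right) = 7 - 2 E 2 E = 7 - 4 E^{2}$)
$y{\left(k \right)} = \left(2 + k\right) \left(7 + k - 4 k^{2}\right)$ ($y{\left(k \right)} = \left(k - \left(-7 + 4 k^{2}\right)\right) \left(k + 2\right) = \left(7 + k - 4 k^{2}\right) \left(2 + k\right) = \left(2 + k\right) \left(7 + k - 4 k^{2}\right)$)
$G{\left(w,I \right)} = 38$ ($G{\left(w,I \right)} = 41 - 3 = 38$)
$\frac{1}{G{\left(20,y{\left(X \right)} \right)}} = \frac{1}{38}$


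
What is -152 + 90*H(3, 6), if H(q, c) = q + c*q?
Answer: 1738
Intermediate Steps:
-152 + 90*H(3, 6) = -152 + 90*(3*(1 + 6)) = -152 + 90*(3*7) = -152 + 90*21 = -152 + 1890 = 1738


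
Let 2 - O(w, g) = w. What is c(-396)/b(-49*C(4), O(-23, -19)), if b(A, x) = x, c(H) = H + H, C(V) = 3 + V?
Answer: -792/25 ≈ -31.680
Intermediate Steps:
O(w, g) = 2 - w
c(H) = 2*H
c(-396)/b(-49*C(4), O(-23, -19)) = (2*(-396))/(2 - 1*(-23)) = -792/(2 + 23) = -792/25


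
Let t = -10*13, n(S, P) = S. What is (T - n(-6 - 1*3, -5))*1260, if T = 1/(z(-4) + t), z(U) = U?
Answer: 759150/67 ≈ 11331.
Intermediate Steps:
t = -130
T = -1/134 (T = 1/(-4 - 130) = 1/(-134) = -1/134 ≈ -0.0074627)
(T - n(-6 - 1*3, -5))*1260 = (-1/134 - (-6 - 1*3))*1260 = (-1/134 - (-6 - 3))*1260 = (-1/134 - 1*(-9))*1260 = (-1/134 + 9)*1260 = (1205/134)*1260 = 759150/67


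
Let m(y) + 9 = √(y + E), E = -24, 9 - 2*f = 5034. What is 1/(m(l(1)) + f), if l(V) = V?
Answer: -10086/25431941 - 4*I*√23/25431941 ≈ -0.00039659 - 7.543e-7*I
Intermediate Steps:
f = -5025/2 (f = 9/2 - ½*5034 = 9/2 - 2517 = -5025/2 ≈ -2512.5)
m(y) = -9 + √(-24 + y) (m(y) = -9 + √(y - 24) = -9 + √(-24 + y))
1/(m(l(1)) + f) = 1/((-9 + √(-24 + 1)) - 5025/2) = 1/((-9 + √(-23)) - 5025/2) = 1/((-9 + I*√23) - 5025/2) = 1/(-5043/2 + I*√23)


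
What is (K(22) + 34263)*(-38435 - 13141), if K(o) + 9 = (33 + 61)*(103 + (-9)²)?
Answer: -2658742800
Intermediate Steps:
K(o) = 17287 (K(o) = -9 + (33 + 61)*(103 + (-9)²) = -9 + 94*(103 + 81) = -9 + 94*184 = -9 + 17296 = 17287)
(K(22) + 34263)*(-38435 - 13141) = (17287 + 34263)*(-38435 - 13141) = 51550*(-51576) = -2658742800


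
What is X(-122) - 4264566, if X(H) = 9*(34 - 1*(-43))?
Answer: -4263873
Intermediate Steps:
X(H) = 693 (X(H) = 9*(34 + 43) = 9*77 = 693)
X(-122) - 4264566 = 693 - 4264566 = -4263873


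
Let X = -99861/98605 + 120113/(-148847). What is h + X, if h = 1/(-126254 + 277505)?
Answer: -4039559616284197/2219919765352185 ≈ -1.8197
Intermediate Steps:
X = -26707752632/14677058435 (X = -99861*1/98605 + 120113*(-1/148847) = -99861/98605 - 120113/148847 = -26707752632/14677058435 ≈ -1.8197)
h = 1/151251 ≈ 6.6115e-6
h + X = 1/151251 - 26707752632/14677058435 = -4039559616284197/2219919765352185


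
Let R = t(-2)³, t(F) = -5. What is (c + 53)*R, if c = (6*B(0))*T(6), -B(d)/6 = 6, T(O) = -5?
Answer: -141625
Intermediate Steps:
B(d) = -36 (B(d) = -6*6 = -36)
c = 1080 (c = (6*(-36))*(-5) = -216*(-5) = 1080)
R = -125 (R = (-5)³ = -125)
(c + 53)*R = (1080 + 53)*(-125) = 1133*(-125) = -141625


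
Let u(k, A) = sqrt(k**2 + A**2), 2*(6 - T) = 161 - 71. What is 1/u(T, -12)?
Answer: sqrt(185)/555 ≈ 0.024507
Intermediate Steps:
T = -39 (T = 6 - (161 - 71)/2 = 6 - 1/2*90 = 6 - 45 = -39)
u(k, A) = sqrt(A**2 + k**2)
1/u(T, -12) = 1/(sqrt((-12)**2 + (-39)**2)) = 1/(sqrt(144 + 1521)) = 1/(sqrt(1665)) = 1/(3*sqrt(185)) = sqrt(185)/555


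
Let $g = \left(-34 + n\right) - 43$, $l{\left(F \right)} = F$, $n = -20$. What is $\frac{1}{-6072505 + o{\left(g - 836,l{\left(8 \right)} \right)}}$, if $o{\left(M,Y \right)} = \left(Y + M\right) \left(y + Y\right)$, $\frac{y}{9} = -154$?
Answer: $- \frac{1}{4797855} \approx -2.0843 \cdot 10^{-7}$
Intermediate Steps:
$g = -97$ ($g = \left(-34 - 20\right) - 43 = -54 - 43 = -97$)
$y = -1386$ ($y = 9 \left(-154\right) = -1386$)
$o{\left(M,Y \right)} = \left(-1386 + Y\right) \left(M + Y\right)$ ($o{\left(M,Y \right)} = \left(Y + M\right) \left(-1386 + Y\right) = \left(M + Y\right) \left(-1386 + Y\right) = \left(-1386 + Y\right) \left(M + Y\right)$)
$\frac{1}{-6072505 + o{\left(g - 836,l{\left(8 \right)} \right)}} = \frac{1}{-6072505 - \left(11088 - 64 + 1386 \left(-97 - 836\right) - \left(-97 - 836\right) 8\right)} = \frac{1}{-6072505 - -1274650} = \frac{1}{-6072505 + \left(64 + 1293138 - 11088 - 7464\right)} = \frac{1}{-6072505 + 1274650} = \frac{1}{-4797855} = - \frac{1}{4797855}$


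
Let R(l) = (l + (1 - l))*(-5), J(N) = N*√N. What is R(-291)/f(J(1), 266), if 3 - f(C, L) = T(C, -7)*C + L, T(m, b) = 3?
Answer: 5/266 ≈ 0.018797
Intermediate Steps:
J(N) = N^(3/2)
f(C, L) = 3 - L - 3*C (f(C, L) = 3 - (3*C + L) = 3 - (L + 3*C) = 3 + (-L - 3*C) = 3 - L - 3*C)
R(l) = -5 (R(l) = 1*(-5) = -5)
R(-291)/f(J(1), 266) = -5/(3 - 1*266 - 3*1^(3/2)) = -5/(3 - 266 - 3*1) = -5/(3 - 266 - 3) = -5/(-266) = -5*(-1/266) = 5/266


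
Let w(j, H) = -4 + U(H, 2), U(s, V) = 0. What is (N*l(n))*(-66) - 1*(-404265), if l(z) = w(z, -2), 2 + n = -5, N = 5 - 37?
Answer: 395817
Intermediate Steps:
N = -32
n = -7 (n = -2 - 5 = -7)
w(j, H) = -4 (w(j, H) = -4 + 0 = -4)
l(z) = -4
(N*l(n))*(-66) - 1*(-404265) = -32*(-4)*(-66) - 1*(-404265) = 128*(-66) + 404265 = -8448 + 404265 = 395817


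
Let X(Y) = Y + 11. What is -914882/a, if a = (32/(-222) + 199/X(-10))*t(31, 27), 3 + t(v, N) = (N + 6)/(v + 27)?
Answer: 1963336772/1037431 ≈ 1892.5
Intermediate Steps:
X(Y) = 11 + Y
t(v, N) = -3 + (6 + N)/(27 + v) (t(v, N) = -3 + (N + 6)/(v + 27) = -3 + (6 + N)/(27 + v))
a = -1037431/2146 (a = (32/(-222) + 199/(11 - 10))*((-75 + 27 - 3*31)/(27 + 31)) = (32*(-1/222) + 199/1)*((-75 + 27 - 93)/58) = (-16/111 + 199*1)*((1/58)*(-141)) = (-16/111 + 199)*(-141/58) = (22073/111)*(-141/58) = -1037431/2146 ≈ -483.43)
-914882/a = -914882/(-1037431/2146) = -914882*(-2146/1037431) = 1963336772/1037431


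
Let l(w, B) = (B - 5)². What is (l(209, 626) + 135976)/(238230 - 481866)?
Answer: -521617/243636 ≈ -2.1410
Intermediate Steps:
l(w, B) = (-5 + B)²
(l(209, 626) + 135976)/(238230 - 481866) = ((-5 + 626)² + 135976)/(238230 - 481866) = (621² + 135976)/(-243636) = (385641 + 135976)*(-1/243636) = 521617*(-1/243636) = -521617/243636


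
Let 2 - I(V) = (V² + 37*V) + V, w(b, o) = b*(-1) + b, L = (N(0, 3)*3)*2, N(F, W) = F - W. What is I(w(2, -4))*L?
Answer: -36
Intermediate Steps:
L = -18 (L = ((0 - 1*3)*3)*2 = ((0 - 3)*3)*2 = -3*3*2 = -9*2 = -18)
w(b, o) = 0 (w(b, o) = -b + b = 0)
I(V) = 2 - V² - 38*V (I(V) = 2 - ((V² + 37*V) + V) = 2 - (V² + 38*V) = 2 + (-V² - 38*V) = 2 - V² - 38*V)
I(w(2, -4))*L = (2 - 1*0² - 38*0)*(-18) = (2 - 1*0 + 0)*(-18) = (2 + 0 + 0)*(-18) = 2*(-18) = -36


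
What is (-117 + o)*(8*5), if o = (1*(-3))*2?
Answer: -4920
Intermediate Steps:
o = -6 (o = -3*2 = -6)
(-117 + o)*(8*5) = (-117 - 6)*(8*5) = -123*40 = -4920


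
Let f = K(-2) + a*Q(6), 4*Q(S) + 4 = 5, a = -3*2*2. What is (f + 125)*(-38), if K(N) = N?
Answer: -4560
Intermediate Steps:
a = -12 (a = -6*2 = -12)
Q(S) = 1/4 (Q(S) = -1 + (1/4)*5 = -1 + 5/4 = 1/4)
f = -5 (f = -2 - 12*1/4 = -2 - 3 = -5)
(f + 125)*(-38) = (-5 + 125)*(-38) = 120*(-38) = -4560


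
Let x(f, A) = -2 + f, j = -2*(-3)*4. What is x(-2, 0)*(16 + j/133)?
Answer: -8608/133 ≈ -64.722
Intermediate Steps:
j = 24 (j = 6*4 = 24)
x(-2, 0)*(16 + j/133) = (-2 - 2)*(16 + 24/133) = -4*(16 + 24*(1/133)) = -4*(16 + 24/133) = -4*2152/133 = -8608/133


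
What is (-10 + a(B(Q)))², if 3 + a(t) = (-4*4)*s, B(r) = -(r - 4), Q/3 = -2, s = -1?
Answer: 9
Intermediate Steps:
Q = -6 (Q = 3*(-2) = -6)
B(r) = 4 - r (B(r) = -(-4 + r) = 4 - r)
a(t) = 13 (a(t) = -3 - 4*4*(-1) = -3 - 16*(-1) = -3 + 16 = 13)
(-10 + a(B(Q)))² = (-10 + 13)² = 3² = 9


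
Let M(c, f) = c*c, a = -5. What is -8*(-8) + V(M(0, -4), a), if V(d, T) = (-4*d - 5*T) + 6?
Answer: 95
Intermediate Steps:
M(c, f) = c²
V(d, T) = 6 - 5*T - 4*d (V(d, T) = (-5*T - 4*d) + 6 = 6 - 5*T - 4*d)
-8*(-8) + V(M(0, -4), a) = -8*(-8) + (6 - 5*(-5) - 4*0²) = 64 + (6 + 25 - 4*0) = 64 + (6 + 25 + 0) = 64 + 31 = 95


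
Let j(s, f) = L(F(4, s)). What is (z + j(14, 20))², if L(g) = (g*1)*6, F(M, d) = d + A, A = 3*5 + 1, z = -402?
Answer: 49284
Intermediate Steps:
A = 16 (A = 15 + 1 = 16)
F(M, d) = 16 + d (F(M, d) = d + 16 = 16 + d)
L(g) = 6*g (L(g) = g*6 = 6*g)
j(s, f) = 96 + 6*s (j(s, f) = 6*(16 + s) = 96 + 6*s)
(z + j(14, 20))² = (-402 + (96 + 6*14))² = (-402 + (96 + 84))² = (-402 + 180)² = (-222)² = 49284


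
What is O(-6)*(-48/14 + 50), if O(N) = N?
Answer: -1956/7 ≈ -279.43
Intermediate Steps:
O(-6)*(-48/14 + 50) = -6*(-48/14 + 50) = -6*(-48*1/14 + 50) = -6*(-24/7 + 50) = -6*326/7 = -1956/7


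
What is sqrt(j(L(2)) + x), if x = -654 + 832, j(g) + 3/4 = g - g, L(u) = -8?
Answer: sqrt(709)/2 ≈ 13.314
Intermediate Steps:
j(g) = -3/4 (j(g) = -3/4 + (g - g) = -3/4 + 0 = -3/4)
x = 178
sqrt(j(L(2)) + x) = sqrt(-3/4 + 178) = sqrt(709/4) = sqrt(709)/2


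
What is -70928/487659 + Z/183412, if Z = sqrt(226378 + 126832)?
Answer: -70928/487659 + 13*sqrt(2090)/183412 ≈ -0.14221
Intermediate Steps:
Z = 13*sqrt(2090) (Z = sqrt(353210) = 13*sqrt(2090) ≈ 594.31)
-70928/487659 + Z/183412 = -70928/487659 + (13*sqrt(2090))/183412 = -70928*1/487659 + (13*sqrt(2090))*(1/183412) = -70928/487659 + 13*sqrt(2090)/183412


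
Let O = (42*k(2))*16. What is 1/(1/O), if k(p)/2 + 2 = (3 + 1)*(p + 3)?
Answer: 24192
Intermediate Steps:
k(p) = 20 + 8*p (k(p) = -4 + 2*((3 + 1)*(p + 3)) = -4 + 2*(4*(3 + p)) = -4 + 2*(12 + 4*p) = -4 + (24 + 8*p) = 20 + 8*p)
O = 24192 (O = (42*(20 + 8*2))*16 = (42*(20 + 16))*16 = (42*36)*16 = 1512*16 = 24192)
1/(1/O) = 1/(1/24192) = 24192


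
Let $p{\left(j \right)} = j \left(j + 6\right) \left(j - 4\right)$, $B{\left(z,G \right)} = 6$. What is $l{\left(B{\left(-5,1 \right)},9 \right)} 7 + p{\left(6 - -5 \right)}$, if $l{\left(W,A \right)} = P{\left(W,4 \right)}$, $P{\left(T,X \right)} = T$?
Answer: $1351$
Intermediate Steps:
$p{\left(j \right)} = j \left(-4 + j\right) \left(6 + j\right)$ ($p{\left(j \right)} = j \left(6 + j\right) \left(-4 + j\right) = j \left(-4 + j\right) \left(6 + j\right)$)
$l{\left(W,A \right)} = W$
$l{\left(B{\left(-5,1 \right)},9 \right)} 7 + p{\left(6 - -5 \right)} = 6 \cdot 7 + \left(6 - -5\right) \left(-24 + \left(6 - -5\right)^{2} + 2 \left(6 - -5\right)\right) = 42 + \left(6 + 5\right) \left(-24 + \left(6 + 5\right)^{2} + 2 \left(6 + 5\right)\right) = 42 + 11 \left(-24 + 11^{2} + 2 \cdot 11\right) = 42 + 11 \left(-24 + 121 + 22\right) = 42 + 11 \cdot 119 = 42 + 1309 = 1351$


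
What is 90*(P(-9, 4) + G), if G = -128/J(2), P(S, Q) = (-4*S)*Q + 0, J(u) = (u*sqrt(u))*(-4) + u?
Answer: 407520/31 + 23040*sqrt(2)/31 ≈ 14197.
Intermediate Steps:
J(u) = u - 4*u**(3/2) (J(u) = u**(3/2)*(-4) + u = -4*u**(3/2) + u = u - 4*u**(3/2))
P(S, Q) = -4*Q*S (P(S, Q) = -4*Q*S + 0 = -4*Q*S)
G = -128/(2 - 8*sqrt(2)) ≈ 13.743
90*(P(-9, 4) + G) = 90*(-4*4*(-9) + (64/31 + 256*sqrt(2)/31)) = 90*(144 + (64/31 + 256*sqrt(2)/31)) = 90*(4528/31 + 256*sqrt(2)/31) = 407520/31 + 23040*sqrt(2)/31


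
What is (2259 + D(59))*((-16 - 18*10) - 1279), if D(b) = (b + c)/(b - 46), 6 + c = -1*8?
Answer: -43382700/13 ≈ -3.3371e+6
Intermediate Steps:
c = -14 (c = -6 - 1*8 = -6 - 8 = -14)
D(b) = (-14 + b)/(-46 + b) (D(b) = (b - 14)/(b - 46) = (-14 + b)/(-46 + b))
(2259 + D(59))*((-16 - 18*10) - 1279) = (2259 + (-14 + 59)/(-46 + 59))*((-16 - 18*10) - 1279) = (2259 + 45/13)*((-16 - 180) - 1279) = (2259 + (1/13)*45)*(-196 - 1279) = (2259 + 45/13)*(-1475) = (29412/13)*(-1475) = -43382700/13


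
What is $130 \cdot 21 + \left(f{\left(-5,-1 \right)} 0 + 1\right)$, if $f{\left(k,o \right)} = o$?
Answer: $2731$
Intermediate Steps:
$130 \cdot 21 + \left(f{\left(-5,-1 \right)} 0 + 1\right) = 130 \cdot 21 + \left(\left(-1\right) 0 + 1\right) = 2730 + \left(0 + 1\right) = 2730 + 1 = 2731$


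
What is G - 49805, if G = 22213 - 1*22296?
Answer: -49888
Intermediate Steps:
G = -83 (G = 22213 - 22296 = -83)
G - 49805 = -83 - 49805 = -49888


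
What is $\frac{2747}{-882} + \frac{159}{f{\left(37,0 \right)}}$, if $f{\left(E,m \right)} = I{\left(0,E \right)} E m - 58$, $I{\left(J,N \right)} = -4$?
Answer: $- \frac{74891}{12789} \approx -5.8559$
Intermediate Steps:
$f{\left(E,m \right)} = -58 - 4 E m$ ($f{\left(E,m \right)} = - 4 E m - 58 = -58 - 4 E m$)
$\frac{2747}{-882} + \frac{159}{f{\left(37,0 \right)}} = \frac{2747}{-882} + \frac{159}{-58 - 148 \cdot 0} = 2747 \left(- \frac{1}{882}\right) + \frac{159}{-58 + 0} = - \frac{2747}{882} + \frac{159}{-58} = - \frac{2747}{882} + 159 \left(- \frac{1}{58}\right) = - \frac{2747}{882} - \frac{159}{58} = - \frac{74891}{12789}$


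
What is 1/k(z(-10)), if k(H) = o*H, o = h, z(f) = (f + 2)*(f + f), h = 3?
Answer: 1/480 ≈ 0.0020833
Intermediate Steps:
z(f) = 2*f*(2 + f) (z(f) = (2 + f)*(2*f) = 2*f*(2 + f))
o = 3
k(H) = 3*H
1/k(z(-10)) = 1/(3*(2*(-10)*(2 - 10))) = 1/(3*(2*(-10)*(-8))) = 1/(3*160) = 1/480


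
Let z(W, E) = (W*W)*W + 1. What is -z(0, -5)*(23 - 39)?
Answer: 16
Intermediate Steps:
z(W, E) = 1 + W**3 (z(W, E) = W**2*W + 1 = W**3 + 1 = 1 + W**3)
-z(0, -5)*(23 - 39) = -(1 + 0**3)*(23 - 39) = -(1 + 0)*(-16) = -(-16) = -1*(-16) = 16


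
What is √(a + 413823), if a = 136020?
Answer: √549843 ≈ 741.51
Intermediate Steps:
√(a + 413823) = √(136020 + 413823) = √549843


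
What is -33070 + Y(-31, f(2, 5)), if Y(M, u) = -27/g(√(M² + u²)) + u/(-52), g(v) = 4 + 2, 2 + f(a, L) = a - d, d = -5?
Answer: -1719879/52 ≈ -33075.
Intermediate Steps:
f(a, L) = 3 + a (f(a, L) = -2 + (a - 1*(-5)) = -2 + (a + 5) = -2 + (5 + a) = 3 + a)
g(v) = 6
Y(M, u) = -9/2 - u/52 (Y(M, u) = -27/6 + u/(-52) = -27*⅙ + u*(-1/52) = -9/2 - u/52)
-33070 + Y(-31, f(2, 5)) = -33070 + (-9/2 - (3 + 2)/52) = -33070 + (-9/2 - 1/52*5) = -33070 + (-9/2 - 5/52) = -33070 - 239/52 = -1719879/52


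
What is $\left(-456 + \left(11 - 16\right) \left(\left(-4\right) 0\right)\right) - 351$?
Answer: $-807$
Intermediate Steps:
$\left(-456 + \left(11 - 16\right) \left(\left(-4\right) 0\right)\right) - 351 = \left(-456 - 0\right) - 351 = \left(-456 + 0\right) - 351 = -456 - 351 = -807$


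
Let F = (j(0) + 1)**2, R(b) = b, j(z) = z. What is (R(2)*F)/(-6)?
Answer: -1/3 ≈ -0.33333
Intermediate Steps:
F = 1 (F = (0 + 1)**2 = 1**2 = 1)
(R(2)*F)/(-6) = (2*1)/(-6) = 2*(-1/6) = -1/3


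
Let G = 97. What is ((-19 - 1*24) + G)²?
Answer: 2916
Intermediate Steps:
((-19 - 1*24) + G)² = ((-19 - 1*24) + 97)² = ((-19 - 24) + 97)² = (-43 + 97)² = 54² = 2916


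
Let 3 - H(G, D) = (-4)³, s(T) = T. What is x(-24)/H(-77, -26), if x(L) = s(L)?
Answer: -24/67 ≈ -0.35821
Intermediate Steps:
x(L) = L
H(G, D) = 67 (H(G, D) = 3 - 1*(-4)³ = 3 - 1*(-64) = 3 + 64 = 67)
x(-24)/H(-77, -26) = -24/67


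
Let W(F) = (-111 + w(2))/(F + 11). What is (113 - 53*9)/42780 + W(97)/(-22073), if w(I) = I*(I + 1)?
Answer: -23978941/2832848820 ≈ -0.0084646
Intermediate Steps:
w(I) = I*(1 + I)
W(F) = -105/(11 + F) (W(F) = (-111 + 2*(1 + 2))/(F + 11) = (-111 + 2*3)/(11 + F) = (-111 + 6)/(11 + F) = -105/(11 + F))
(113 - 53*9)/42780 + W(97)/(-22073) = (113 - 53*9)/42780 - 105/(11 + 97)/(-22073) = (113 - 477)*(1/42780) - 105/108*(-1/22073) = -364*1/42780 - 105*1/108*(-1/22073) = -91/10695 - 35/36*(-1/22073) = -91/10695 + 35/794628 = -23978941/2832848820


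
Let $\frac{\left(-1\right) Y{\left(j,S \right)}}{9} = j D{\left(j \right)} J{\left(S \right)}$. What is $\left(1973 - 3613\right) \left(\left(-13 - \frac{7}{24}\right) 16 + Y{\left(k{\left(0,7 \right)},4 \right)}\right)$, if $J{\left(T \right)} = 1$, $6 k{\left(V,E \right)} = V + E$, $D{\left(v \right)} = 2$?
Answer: $\frac{1149640}{3} \approx 3.8321 \cdot 10^{5}$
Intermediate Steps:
$k{\left(V,E \right)} = \frac{E}{6} + \frac{V}{6}$ ($k{\left(V,E \right)} = \frac{V + E}{6} = \frac{E + V}{6} = \frac{E}{6} + \frac{V}{6}$)
$Y{\left(j,S \right)} = - 18 j$ ($Y{\left(j,S \right)} = - 9 j 2 \cdot 1 = - 9 \cdot 2 j 1 = - 9 \cdot 2 j = - 18 j$)
$\left(1973 - 3613\right) \left(\left(-13 - \frac{7}{24}\right) 16 + Y{\left(k{\left(0,7 \right)},4 \right)}\right) = \left(1973 - 3613\right) \left(\left(-13 - \frac{7}{24}\right) 16 - 18 \left(\frac{1}{6} \cdot 7 + \frac{1}{6} \cdot 0\right)\right) = - 1640 \left(\left(-13 - \frac{7}{24}\right) 16 - 18 \left(\frac{7}{6} + 0\right)\right) = - 1640 \left(\left(-13 - \frac{7}{24}\right) 16 - 21\right) = - 1640 \left(\left(- \frac{319}{24}\right) 16 - 21\right) = - 1640 \left(- \frac{638}{3} - 21\right) = \left(-1640\right) \left(- \frac{701}{3}\right) = \frac{1149640}{3}$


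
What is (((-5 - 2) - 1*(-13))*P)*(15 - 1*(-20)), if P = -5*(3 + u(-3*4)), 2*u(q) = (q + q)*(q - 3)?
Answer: -192150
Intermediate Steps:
u(q) = q*(-3 + q) (u(q) = ((q + q)*(q - 3))/2 = ((2*q)*(-3 + q))/2 = (2*q*(-3 + q))/2 = q*(-3 + q))
P = -915 (P = -5*(3 + (-3*4)*(-3 - 3*4)) = -5*(3 - 12*(-3 - 12)) = -5*(3 - 12*(-15)) = -5*(3 + 180) = -5*183 = -915)
(((-5 - 2) - 1*(-13))*P)*(15 - 1*(-20)) = (((-5 - 2) - 1*(-13))*(-915))*(15 - 1*(-20)) = ((-7 + 13)*(-915))*(15 + 20) = (6*(-915))*35 = -5490*35 = -192150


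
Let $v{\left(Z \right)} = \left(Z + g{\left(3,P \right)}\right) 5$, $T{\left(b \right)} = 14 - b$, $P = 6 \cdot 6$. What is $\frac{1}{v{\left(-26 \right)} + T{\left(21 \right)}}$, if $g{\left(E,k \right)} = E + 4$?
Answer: $- \frac{1}{102} \approx -0.0098039$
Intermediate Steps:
$P = 36$
$g{\left(E,k \right)} = 4 + E$
$v{\left(Z \right)} = 35 + 5 Z$ ($v{\left(Z \right)} = \left(Z + \left(4 + 3\right)\right) 5 = \left(Z + 7\right) 5 = \left(7 + Z\right) 5 = 35 + 5 Z$)
$\frac{1}{v{\left(-26 \right)} + T{\left(21 \right)}} = \frac{1}{\left(35 + 5 \left(-26\right)\right) + \left(14 - 21\right)} = \frac{1}{\left(35 - 130\right) + \left(14 - 21\right)} = \frac{1}{-95 - 7} = \frac{1}{-102} = - \frac{1}{102}$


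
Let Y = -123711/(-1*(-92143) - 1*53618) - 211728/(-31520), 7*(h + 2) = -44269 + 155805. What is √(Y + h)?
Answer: √7196012071184706126/21250390 ≈ 126.23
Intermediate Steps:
h = 111522/7 (h = -2 + (-44269 + 155805)/7 = -2 + (⅐)*111536 = -2 + 111536/7 = 111522/7 ≈ 15932.)
Y = 53218131/15178850 (Y = -123711/(92143 - 53618) - 211728*(-1/31520) = -123711/38525 + 13233/1970 = 53218131/15178850 ≈ 3.5061)
√(Y + h) = √(53218131/15178850 + 111522/7) = √(1693148236617/106251950) = √7196012071184706126/21250390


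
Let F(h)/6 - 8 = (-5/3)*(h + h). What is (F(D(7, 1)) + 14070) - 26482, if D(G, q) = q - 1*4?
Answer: -12304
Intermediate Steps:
D(G, q) = -4 + q (D(G, q) = q - 4 = -4 + q)
F(h) = 48 - 20*h (F(h) = 48 + 6*((-5/3)*(h + h)) = 48 + 6*((-5*⅓)*(2*h)) = 48 + 6*(-10*h/3) = 48 - 20*h)
(F(D(7, 1)) + 14070) - 26482 = ((48 - 20*(-4 + 1)) + 14070) - 26482 = ((48 - 20*(-3)) + 14070) - 26482 = ((48 + 60) + 14070) - 26482 = (108 + 14070) - 26482 = 14178 - 26482 = -12304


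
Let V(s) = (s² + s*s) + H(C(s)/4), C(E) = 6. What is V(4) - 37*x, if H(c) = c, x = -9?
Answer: 733/2 ≈ 366.50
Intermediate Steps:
V(s) = 3/2 + 2*s² (V(s) = (s² + s*s) + 6/4 = (s² + s²) + 6*(¼) = 2*s² + 3/2 = 3/2 + 2*s²)
V(4) - 37*x = (3/2 + 2*4²) - 37*(-9) = (3/2 + 2*16) + 333 = (3/2 + 32) + 333 = 67/2 + 333 = 733/2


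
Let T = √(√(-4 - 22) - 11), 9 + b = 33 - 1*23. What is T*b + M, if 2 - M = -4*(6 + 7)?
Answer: 54 + √(-11 + I*√26) ≈ 54.75 + 3.4003*I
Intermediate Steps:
M = 54 (M = 2 - (-4)*(6 + 7) = 2 - (-4)*13 = 2 - 1*(-52) = 2 + 52 = 54)
b = 1 (b = -9 + (33 - 1*23) = -9 + (33 - 23) = -9 + 10 = 1)
T = √(-11 + I*√26) (T = √(√(-26) - 11) = √(I*√26 - 11) = √(-11 + I*√26) ≈ 0.74979 + 3.4003*I)
T*b + M = √(-11 + I*√26)*1 + 54 = √(-11 + I*√26) + 54 = 54 + √(-11 + I*√26)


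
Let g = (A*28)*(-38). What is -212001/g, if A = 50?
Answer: 212001/53200 ≈ 3.9850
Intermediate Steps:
g = -53200 (g = (50*28)*(-38) = 1400*(-38) = -53200)
-212001/g = -212001/(-53200) = -212001*(-1/53200) = 212001/53200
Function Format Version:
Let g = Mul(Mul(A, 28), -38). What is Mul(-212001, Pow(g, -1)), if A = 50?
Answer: Rational(212001, 53200) ≈ 3.9850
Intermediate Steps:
g = -53200 (g = Mul(Mul(50, 28), -38) = Mul(1400, -38) = -53200)
Mul(-212001, Pow(g, -1)) = Mul(-212001, Pow(-53200, -1)) = Mul(-212001, Rational(-1, 53200)) = Rational(212001, 53200)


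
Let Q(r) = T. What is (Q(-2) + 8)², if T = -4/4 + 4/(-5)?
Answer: 961/25 ≈ 38.440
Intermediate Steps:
T = -9/5 (T = -4*¼ + 4*(-⅕) = -1 - ⅘ = -9/5 ≈ -1.8000)
Q(r) = -9/5
(Q(-2) + 8)² = (-9/5 + 8)² = (31/5)² = 961/25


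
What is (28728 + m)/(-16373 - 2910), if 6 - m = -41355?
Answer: -70089/19283 ≈ -3.6348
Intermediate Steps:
m = 41361 (m = 6 - 1*(-41355) = 6 + 41355 = 41361)
(28728 + m)/(-16373 - 2910) = (28728 + 41361)/(-16373 - 2910) = 70089/(-19283) = 70089*(-1/19283) = -70089/19283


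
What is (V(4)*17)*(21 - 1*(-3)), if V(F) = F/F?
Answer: 408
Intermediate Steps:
V(F) = 1
(V(4)*17)*(21 - 1*(-3)) = (1*17)*(21 - 1*(-3)) = 17*(21 + 3) = 17*24 = 408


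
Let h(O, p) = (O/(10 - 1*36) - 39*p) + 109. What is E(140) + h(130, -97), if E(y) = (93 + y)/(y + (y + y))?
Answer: 1632773/420 ≈ 3887.6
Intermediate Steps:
E(y) = (93 + y)/(3*y) (E(y) = (93 + y)/(y + 2*y) = (93 + y)/((3*y)) = (93 + y)*(1/(3*y)) = (93 + y)/(3*y))
h(O, p) = 109 - 39*p - O/26 (h(O, p) = (O/(10 - 36) - 39*p) + 109 = (O/(-26) - 39*p) + 109 = (-O/26 - 39*p) + 109 = (-39*p - O/26) + 109 = 109 - 39*p - O/26)
E(140) + h(130, -97) = (⅓)*(93 + 140)/140 + (109 - 39*(-97) - 1/26*130) = (⅓)*(1/140)*233 + (109 + 3783 - 5) = 233/420 + 3887 = 1632773/420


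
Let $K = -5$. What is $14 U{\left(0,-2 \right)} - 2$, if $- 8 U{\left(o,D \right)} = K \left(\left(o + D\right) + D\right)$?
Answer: $-37$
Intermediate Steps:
$U{\left(o,D \right)} = \frac{5 D}{4} + \frac{5 o}{8}$ ($U{\left(o,D \right)} = - \frac{\left(-5\right) \left(\left(o + D\right) + D\right)}{8} = - \frac{\left(-5\right) \left(\left(D + o\right) + D\right)}{8} = - \frac{\left(-5\right) \left(o + 2 D\right)}{8} = - \frac{- 10 D - 5 o}{8} = \frac{5 D}{4} + \frac{5 o}{8}$)
$14 U{\left(0,-2 \right)} - 2 = 14 \left(\frac{5}{4} \left(-2\right) + \frac{5}{8} \cdot 0\right) - 2 = 14 \left(- \frac{5}{2} + 0\right) - 2 = 14 \left(- \frac{5}{2}\right) - 2 = -35 - 2 = -37$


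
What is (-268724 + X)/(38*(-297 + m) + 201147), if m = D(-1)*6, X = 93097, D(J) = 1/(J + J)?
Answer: -175627/189747 ≈ -0.92558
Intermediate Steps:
D(J) = 1/(2*J)
m = -3 (m = ((1/2)/(-1))*6 = ((1/2)*(-1))*6 = -1/2*6 = -3)
(-268724 + X)/(38*(-297 + m) + 201147) = (-268724 + 93097)/(38*(-297 - 3) + 201147) = -175627/(38*(-300) + 201147) = -175627/(-11400 + 201147) = -175627/189747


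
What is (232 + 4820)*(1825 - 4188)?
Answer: -11937876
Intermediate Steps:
(232 + 4820)*(1825 - 4188) = 5052*(-2363) = -11937876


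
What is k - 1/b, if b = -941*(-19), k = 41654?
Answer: 744731865/17879 ≈ 41654.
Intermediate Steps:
b = 17879
k - 1/b = 41654 - 1/17879 = 744731865/17879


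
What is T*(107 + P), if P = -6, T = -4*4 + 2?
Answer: -1414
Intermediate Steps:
T = -14 (T = -16 + 2 = -14)
T*(107 + P) = -14*(107 - 6) = -14*101 = -1414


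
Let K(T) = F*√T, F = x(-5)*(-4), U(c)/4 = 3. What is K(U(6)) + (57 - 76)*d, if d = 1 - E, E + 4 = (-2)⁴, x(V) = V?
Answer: 209 + 40*√3 ≈ 278.28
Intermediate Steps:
U(c) = 12 (U(c) = 4*3 = 12)
E = 12 (E = -4 + (-2)⁴ = -4 + 16 = 12)
d = -11 (d = 1 - 1*12 = 1 - 12 = -11)
F = 20 (F = -5*(-4) = 20)
K(T) = 20*√T
K(U(6)) + (57 - 76)*d = 20*√12 + (57 - 76)*(-11) = 20*(2*√3) - 19*(-11) = 40*√3 + 209 = 209 + 40*√3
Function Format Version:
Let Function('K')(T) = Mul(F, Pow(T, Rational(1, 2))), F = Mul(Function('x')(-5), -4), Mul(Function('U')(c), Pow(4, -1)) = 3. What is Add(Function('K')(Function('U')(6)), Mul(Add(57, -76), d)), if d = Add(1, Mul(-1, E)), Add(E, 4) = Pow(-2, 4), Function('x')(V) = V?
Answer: Add(209, Mul(40, Pow(3, Rational(1, 2)))) ≈ 278.28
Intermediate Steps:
Function('U')(c) = 12 (Function('U')(c) = Mul(4, 3) = 12)
E = 12 (E = Add(-4, Pow(-2, 4)) = Add(-4, 16) = 12)
d = -11 (d = Add(1, Mul(-1, 12)) = Add(1, -12) = -11)
F = 20 (F = Mul(-5, -4) = 20)
Function('K')(T) = Mul(20, Pow(T, Rational(1, 2)))
Add(Function('K')(Function('U')(6)), Mul(Add(57, -76), d)) = Add(Mul(20, Pow(12, Rational(1, 2))), Mul(Add(57, -76), -11)) = Add(Mul(20, Mul(2, Pow(3, Rational(1, 2)))), Mul(-19, -11)) = Add(Mul(40, Pow(3, Rational(1, 2))), 209) = Add(209, Mul(40, Pow(3, Rational(1, 2))))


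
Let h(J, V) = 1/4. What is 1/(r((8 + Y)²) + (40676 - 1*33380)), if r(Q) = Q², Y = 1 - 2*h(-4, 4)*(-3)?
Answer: 16/311217 ≈ 5.1411e-5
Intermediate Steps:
h(J, V) = ¼
Y = 5/2 (Y = 1 - (-3)/2 = 1 - 2*(-¾) = 1 + 3/2 = 5/2 ≈ 2.5000)
1/(r((8 + Y)²) + (40676 - 1*33380)) = 1/(((8 + 5/2)²)² + (40676 - 1*33380)) = 1/(((21/2)²)² + (40676 - 33380)) = 1/((441/4)² + 7296) = 1/(194481/16 + 7296) = 1/(311217/16) = 16/311217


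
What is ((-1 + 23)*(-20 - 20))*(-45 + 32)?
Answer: 11440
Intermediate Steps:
((-1 + 23)*(-20 - 20))*(-45 + 32) = (22*(-40))*(-13) = -880*(-13) = 11440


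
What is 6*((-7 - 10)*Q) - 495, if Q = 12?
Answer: -1719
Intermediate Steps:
6*((-7 - 10)*Q) - 495 = 6*((-7 - 10)*12) - 495 = 6*(-17*12) - 495 = 6*(-204) - 495 = -1224 - 495 = -1719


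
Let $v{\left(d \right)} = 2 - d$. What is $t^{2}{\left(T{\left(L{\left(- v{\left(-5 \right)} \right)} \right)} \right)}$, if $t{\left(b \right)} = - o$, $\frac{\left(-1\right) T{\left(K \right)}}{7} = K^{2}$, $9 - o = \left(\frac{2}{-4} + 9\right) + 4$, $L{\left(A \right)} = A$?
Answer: $\frac{49}{4} \approx 12.25$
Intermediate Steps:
$o = - \frac{7}{2}$ ($o = 9 - \left(\left(\frac{2}{-4} + 9\right) + 4\right) = 9 - \left(\left(2 \left(- \frac{1}{4}\right) + 9\right) + 4\right) = 9 - \left(\left(- \frac{1}{2} + 9\right) + 4\right) = 9 - \left(\frac{17}{2} + 4\right) = 9 - \frac{25}{2} = - \frac{7}{2} \approx -3.5$)
$T{\left(K \right)} = - 7 K^{2}$
$t{\left(b \right)} = \frac{7}{2}$ ($t{\left(b \right)} = \left(-1\right) \left(- \frac{7}{2}\right) = \frac{7}{2}$)
$t^{2}{\left(T{\left(L{\left(- v{\left(-5 \right)} \right)} \right)} \right)} = \left(\frac{7}{2}\right)^{2} = \frac{49}{4}$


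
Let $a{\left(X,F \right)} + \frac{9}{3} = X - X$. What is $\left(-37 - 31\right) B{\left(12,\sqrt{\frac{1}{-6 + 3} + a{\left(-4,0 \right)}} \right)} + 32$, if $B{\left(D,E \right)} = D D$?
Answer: $-9760$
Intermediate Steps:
$a{\left(X,F \right)} = -3$ ($a{\left(X,F \right)} = -3 + \left(X - X\right) = -3 + 0 = -3$)
$B{\left(D,E \right)} = D^{2}$
$\left(-37 - 31\right) B{\left(12,\sqrt{\frac{1}{-6 + 3} + a{\left(-4,0 \right)}} \right)} + 32 = \left(-37 - 31\right) 12^{2} + 32 = \left(-68\right) 144 + 32 = -9792 + 32 = -9760$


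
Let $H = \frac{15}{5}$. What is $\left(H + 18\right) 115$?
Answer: $2415$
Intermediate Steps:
$H = 3$ ($H = 15 \cdot \frac{1}{5} = 3$)
$\left(H + 18\right) 115 = \left(3 + 18\right) 115 = 21 \cdot 115 = 2415$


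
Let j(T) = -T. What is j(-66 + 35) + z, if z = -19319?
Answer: -19288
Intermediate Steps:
j(-66 + 35) + z = -(-66 + 35) - 19319 = -1*(-31) - 19319 = 31 - 19319 = -19288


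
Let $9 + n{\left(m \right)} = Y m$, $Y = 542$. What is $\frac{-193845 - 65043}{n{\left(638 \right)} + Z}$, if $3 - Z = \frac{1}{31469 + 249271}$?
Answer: $- \frac{72680217120}{97077084599} \approx -0.74869$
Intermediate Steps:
$n{\left(m \right)} = -9 + 542 m$
$Z = \frac{842219}{280740}$ ($Z = 3 - \frac{1}{31469 + 249271} = 3 - \frac{1}{280740} = \frac{842219}{280740} \approx 3.0$)
$\frac{-193845 - 65043}{n{\left(638 \right)} + Z} = \frac{-193845 - 65043}{\left(-9 + 542 \cdot 638\right) + \frac{842219}{280740}} = - \frac{258888}{\left(-9 + 345796\right) + \frac{842219}{280740}} = - \frac{258888}{345787 + \frac{842219}{280740}} = - \frac{258888}{\frac{97077084599}{280740}} = \left(-258888\right) \frac{280740}{97077084599} = - \frac{72680217120}{97077084599}$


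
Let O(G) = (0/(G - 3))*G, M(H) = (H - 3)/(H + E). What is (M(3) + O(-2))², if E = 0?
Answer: 0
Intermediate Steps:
M(H) = (-3 + H)/H (M(H) = (H - 3)/(H + 0) = (-3 + H)/H)
O(G) = 0 (O(G) = (0/(-3 + G))*G = 0*G = 0)
(M(3) + O(-2))² = ((-3 + 3)/3 + 0)² = ((⅓)*0 + 0)² = (0 + 0)² = 0² = 0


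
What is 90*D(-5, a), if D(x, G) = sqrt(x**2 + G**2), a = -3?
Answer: 90*sqrt(34) ≈ 524.79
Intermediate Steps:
D(x, G) = sqrt(G**2 + x**2)
90*D(-5, a) = 90*sqrt((-3)**2 + (-5)**2) = 90*sqrt(9 + 25) = 90*sqrt(34)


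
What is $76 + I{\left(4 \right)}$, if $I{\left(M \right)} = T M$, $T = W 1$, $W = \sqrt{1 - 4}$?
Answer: $76 + 4 i \sqrt{3} \approx 76.0 + 6.9282 i$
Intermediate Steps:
$W = i \sqrt{3}$ ($W = \sqrt{-3} = i \sqrt{3} \approx 1.732 i$)
$T = i \sqrt{3}$ ($T = i \sqrt{3} \cdot 1 = i \sqrt{3} \approx 1.732 i$)
$I{\left(M \right)} = i M \sqrt{3}$ ($I{\left(M \right)} = i \sqrt{3} M = i M \sqrt{3}$)
$76 + I{\left(4 \right)} = 76 + i 4 \sqrt{3} = 76 + 4 i \sqrt{3}$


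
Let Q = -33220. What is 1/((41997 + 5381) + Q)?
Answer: 1/14158 ≈ 7.0631e-5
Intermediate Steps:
1/((41997 + 5381) + Q) = 1/((41997 + 5381) - 33220) = 1/(47378 - 33220) = 1/14158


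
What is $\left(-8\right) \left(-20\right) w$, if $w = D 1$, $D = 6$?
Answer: $960$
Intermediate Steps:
$w = 6$ ($w = 6 \cdot 1 = 6$)
$\left(-8\right) \left(-20\right) w = \left(-8\right) \left(-20\right) 6 = 160 \cdot 6 = 960$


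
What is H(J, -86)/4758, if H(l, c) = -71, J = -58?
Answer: -71/4758 ≈ -0.014922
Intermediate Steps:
H(J, -86)/4758 = -71/4758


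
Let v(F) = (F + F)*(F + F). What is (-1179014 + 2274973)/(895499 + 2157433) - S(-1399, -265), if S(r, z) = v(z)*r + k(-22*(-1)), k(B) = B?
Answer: 1199738403652655/3052932 ≈ 3.9298e+8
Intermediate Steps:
v(F) = 4*F² (v(F) = (2*F)*(2*F) = 4*F²)
S(r, z) = 22 + 4*r*z² (S(r, z) = (4*z²)*r - 22*(-1) = 4*r*z² + 22 = 22 + 4*r*z²)
(-1179014 + 2274973)/(895499 + 2157433) - S(-1399, -265) = (-1179014 + 2274973)/(895499 + 2157433) - (22 + 4*(-1399)*(-265)²) = 1095959/3052932 - (22 + 4*(-1399)*70225) = 1095959*(1/3052932) - (22 - 392979100) = 1095959/3052932 - 1*(-392979078) = 1095959/3052932 + 392979078 = 1199738403652655/3052932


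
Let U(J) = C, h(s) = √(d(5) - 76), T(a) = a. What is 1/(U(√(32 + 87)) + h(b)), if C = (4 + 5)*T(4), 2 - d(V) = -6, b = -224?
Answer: 9/341 - I*√17/682 ≈ 0.026393 - 0.0060456*I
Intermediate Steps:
d(V) = 8 (d(V) = 2 - 1*(-6) = 2 + 6 = 8)
h(s) = 2*I*√17 (h(s) = √(8 - 76) = √(-68) = 2*I*√17)
C = 36 (C = (4 + 5)*4 = 9*4 = 36)
U(J) = 36
1/(U(√(32 + 87)) + h(b)) = 1/(36 + 2*I*√17)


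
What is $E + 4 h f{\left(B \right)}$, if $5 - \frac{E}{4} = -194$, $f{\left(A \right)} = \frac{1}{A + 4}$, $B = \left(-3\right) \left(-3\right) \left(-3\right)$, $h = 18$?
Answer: $\frac{18236}{23} \approx 792.87$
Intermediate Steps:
$B = -27$ ($B = 9 \left(-3\right) = -27$)
$f{\left(A \right)} = \frac{1}{4 + A}$
$E = 796$ ($E = 20 - -776 = 20 + 776 = 796$)
$E + 4 h f{\left(B \right)} = 796 + \frac{4 \cdot 18}{4 - 27} = 796 + \frac{72}{-23} = 796 + 72 \left(- \frac{1}{23}\right) = 796 - \frac{72}{23} = \frac{18236}{23}$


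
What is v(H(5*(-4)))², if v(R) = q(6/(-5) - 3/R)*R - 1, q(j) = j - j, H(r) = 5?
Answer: 1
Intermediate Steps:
q(j) = 0
v(R) = -1 (v(R) = 0*R - 1 = 0 - 1 = -1)
v(H(5*(-4)))² = (-1)² = 1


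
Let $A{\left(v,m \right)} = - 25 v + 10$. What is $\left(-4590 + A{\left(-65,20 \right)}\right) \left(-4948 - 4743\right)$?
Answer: $28636905$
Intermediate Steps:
$A{\left(v,m \right)} = 10 - 25 v$
$\left(-4590 + A{\left(-65,20 \right)}\right) \left(-4948 - 4743\right) = \left(-4590 + \left(10 - -1625\right)\right) \left(-4948 - 4743\right) = \left(-4590 + \left(10 + 1625\right)\right) \left(-9691\right) = \left(-4590 + 1635\right) \left(-9691\right) = \left(-2955\right) \left(-9691\right) = 28636905$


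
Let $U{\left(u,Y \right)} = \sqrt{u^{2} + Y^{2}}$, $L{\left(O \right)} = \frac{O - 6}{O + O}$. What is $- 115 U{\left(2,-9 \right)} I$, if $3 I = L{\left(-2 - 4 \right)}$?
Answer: $- \frac{115 \sqrt{85}}{3} \approx -353.42$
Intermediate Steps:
$L{\left(O \right)} = \frac{-6 + O}{2 O}$
$I = \frac{1}{3}$ ($I = \frac{\frac{1}{2} \frac{1}{-2 - 4} \left(-6 - 6\right)}{3} = \frac{\frac{1}{2} \frac{1}{-6} \left(-6 - 6\right)}{3} = \frac{\frac{1}{2} \left(- \frac{1}{6}\right) \left(-12\right)}{3} = \frac{1}{3} \cdot 1 = \frac{1}{3} \approx 0.33333$)
$U{\left(u,Y \right)} = \sqrt{Y^{2} + u^{2}}$
$- 115 U{\left(2,-9 \right)} I = - 115 \sqrt{\left(-9\right)^{2} + 2^{2}} \cdot \frac{1}{3} = - 115 \sqrt{81 + 4} \cdot \frac{1}{3} = - 115 \sqrt{85} \cdot \frac{1}{3} = - \frac{115 \sqrt{85}}{3}$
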